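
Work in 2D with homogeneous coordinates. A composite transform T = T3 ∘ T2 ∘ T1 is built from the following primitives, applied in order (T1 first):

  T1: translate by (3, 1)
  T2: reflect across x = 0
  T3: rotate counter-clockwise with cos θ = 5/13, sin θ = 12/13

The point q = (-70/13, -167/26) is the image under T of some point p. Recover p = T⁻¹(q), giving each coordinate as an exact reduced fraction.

T1 = [1 0 3; 0 1 1; 0 0 1]
T2·T1 = [-1 0 -3; 0 1 1; 0 0 1]
T3·…·T1 = [-5/13 -12/13 -27/13; -12/13 5/13 -31/13; 0 0 1]
det M = -1; M⁻¹ = [-5/13 -12/13 -3; -12/13 5/13 -1; 0 0 1]
M⁻¹ · (-70/13, -167/26)ᵀ = (5, 3/2)ᵀ

p = (5, 3/2)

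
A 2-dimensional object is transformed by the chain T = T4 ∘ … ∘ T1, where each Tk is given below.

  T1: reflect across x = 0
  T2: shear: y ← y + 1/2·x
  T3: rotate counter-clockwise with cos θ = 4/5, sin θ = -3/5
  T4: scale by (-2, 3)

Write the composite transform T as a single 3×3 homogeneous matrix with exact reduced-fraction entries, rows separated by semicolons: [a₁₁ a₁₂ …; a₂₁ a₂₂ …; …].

T1 = [-1 0 0; 0 1 0; 0 0 1]
T2·T1 = [-1 0 0; -1/2 1 0; 0 0 1]
T3·…·T1 = [-11/10 3/5 0; 1/5 4/5 0; 0 0 1]
T4·…·T1 = [11/5 -6/5 0; 3/5 12/5 0; 0 0 1]

T = [11/5 -6/5 0; 3/5 12/5 0; 0 0 1]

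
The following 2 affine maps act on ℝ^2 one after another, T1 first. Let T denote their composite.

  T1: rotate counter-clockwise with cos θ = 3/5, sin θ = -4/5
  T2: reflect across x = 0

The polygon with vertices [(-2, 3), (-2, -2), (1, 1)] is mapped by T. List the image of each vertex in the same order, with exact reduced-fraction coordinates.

image vertices: (-6/5, 17/5), (14/5, 2/5), (-7/5, -1/5)

T1 rotate counter-clockwise with cos θ = 3/5, sin θ = -4/5: (-2, 3) → (6/5, 17/5); (-2, -2) → (-14/5, 2/5); (1, 1) → (7/5, -1/5)
T2 reflect across x = 0: (6/5, 17/5) → (-6/5, 17/5); (-14/5, 2/5) → (14/5, 2/5); (7/5, -1/5) → (-7/5, -1/5)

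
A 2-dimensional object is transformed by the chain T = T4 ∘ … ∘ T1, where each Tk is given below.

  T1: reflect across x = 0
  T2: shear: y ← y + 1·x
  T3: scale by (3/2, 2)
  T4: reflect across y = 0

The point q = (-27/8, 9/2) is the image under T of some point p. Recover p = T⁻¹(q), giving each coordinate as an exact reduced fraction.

p = (9/4, 0)

T1 = [-1 0 0; 0 1 0; 0 0 1]
T2·T1 = [-1 0 0; -1 1 0; 0 0 1]
T3·…·T1 = [-3/2 0 0; -2 2 0; 0 0 1]
T4·…·T1 = [-3/2 0 0; 2 -2 0; 0 0 1]
det M = 3; M⁻¹ = [-2/3 0 0; -2/3 -1/2 0; 0 0 1]
M⁻¹ · (-27/8, 9/2)ᵀ = (9/4, 0)ᵀ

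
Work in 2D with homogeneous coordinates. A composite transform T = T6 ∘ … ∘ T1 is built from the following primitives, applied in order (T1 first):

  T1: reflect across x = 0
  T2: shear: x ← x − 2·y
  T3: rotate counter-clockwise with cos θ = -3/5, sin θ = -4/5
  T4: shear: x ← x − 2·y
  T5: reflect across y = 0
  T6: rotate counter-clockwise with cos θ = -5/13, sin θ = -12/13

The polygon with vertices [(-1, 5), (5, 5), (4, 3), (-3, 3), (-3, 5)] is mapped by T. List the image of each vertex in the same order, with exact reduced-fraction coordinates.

T1 reflect across x = 0: (-1, 5) → (1, 5); (5, 5) → (-5, 5); (4, 3) → (-4, 3); (-3, 3) → (3, 3); (-3, 5) → (3, 5)
T2 shear: x ← x − 2·y: (1, 5) → (-9, 5); (-5, 5) → (-15, 5); (-4, 3) → (-10, 3); (3, 3) → (-3, 3); (3, 5) → (-7, 5)
T3 rotate counter-clockwise with cos θ = -3/5, sin θ = -4/5: (-9, 5) → (47/5, 21/5); (-15, 5) → (13, 9); (-10, 3) → (42/5, 31/5); (-3, 3) → (21/5, 3/5); (-7, 5) → (41/5, 13/5)
T4 shear: x ← x − 2·y: (47/5, 21/5) → (1, 21/5); (13, 9) → (-5, 9); (42/5, 31/5) → (-4, 31/5); (21/5, 3/5) → (3, 3/5); (41/5, 13/5) → (3, 13/5)
T5 reflect across y = 0: (1, 21/5) → (1, -21/5); (-5, 9) → (-5, -9); (-4, 31/5) → (-4, -31/5); (3, 3/5) → (3, -3/5); (3, 13/5) → (3, -13/5)
T6 rotate counter-clockwise with cos θ = -5/13, sin θ = -12/13: (1, -21/5) → (-277/65, 9/13); (-5, -9) → (-83/13, 105/13); (-4, -31/5) → (-272/65, 79/13); (3, -3/5) → (-111/65, -33/13); (3, -13/5) → (-231/65, -23/13)

image vertices: (-277/65, 9/13), (-83/13, 105/13), (-272/65, 79/13), (-111/65, -33/13), (-231/65, -23/13)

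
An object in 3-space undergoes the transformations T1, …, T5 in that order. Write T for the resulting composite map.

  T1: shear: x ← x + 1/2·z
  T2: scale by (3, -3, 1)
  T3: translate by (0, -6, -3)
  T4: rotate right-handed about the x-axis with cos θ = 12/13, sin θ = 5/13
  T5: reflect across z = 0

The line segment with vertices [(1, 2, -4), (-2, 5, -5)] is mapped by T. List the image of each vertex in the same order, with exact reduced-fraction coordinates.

image vertices: (-3, -109/13, 144/13), (-27/2, -212/13, 201/13)

T1 shear: x ← x + 1/2·z: (1, 2, -4) → (-1, 2, -4); (-2, 5, -5) → (-9/2, 5, -5)
T2 scale by (3, -3, 1): (-1, 2, -4) → (-3, -6, -4); (-9/2, 5, -5) → (-27/2, -15, -5)
T3 translate by (0, -6, -3): (-3, -6, -4) → (-3, -12, -7); (-27/2, -15, -5) → (-27/2, -21, -8)
T4 rotate right-handed about the x-axis with cos θ = 12/13, sin θ = 5/13: (-3, -12, -7) → (-3, -109/13, -144/13); (-27/2, -21, -8) → (-27/2, -212/13, -201/13)
T5 reflect across z = 0: (-3, -109/13, -144/13) → (-3, -109/13, 144/13); (-27/2, -212/13, -201/13) → (-27/2, -212/13, 201/13)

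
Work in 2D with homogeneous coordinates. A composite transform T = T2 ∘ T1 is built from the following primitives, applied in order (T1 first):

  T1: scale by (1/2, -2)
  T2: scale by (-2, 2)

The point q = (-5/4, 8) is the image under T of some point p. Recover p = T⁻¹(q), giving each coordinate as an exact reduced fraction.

p = (5/4, -2)

T1 = [1/2 0 0; 0 -2 0; 0 0 1]
T2·T1 = [-1 0 0; 0 -4 0; 0 0 1]
det M = 4; M⁻¹ = [-1 0 0; 0 -1/4 0; 0 0 1]
M⁻¹ · (-5/4, 8)ᵀ = (5/4, -2)ᵀ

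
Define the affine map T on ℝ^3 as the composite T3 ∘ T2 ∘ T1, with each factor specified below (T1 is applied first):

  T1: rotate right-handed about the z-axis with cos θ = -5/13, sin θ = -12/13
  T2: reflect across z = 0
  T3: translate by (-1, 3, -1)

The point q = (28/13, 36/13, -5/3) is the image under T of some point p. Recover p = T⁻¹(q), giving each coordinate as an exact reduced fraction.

T1 = [-5/13 12/13 0 0; -12/13 -5/13 0 0; 0 0 1 0; 0 0 0 1]
T2·T1 = [-5/13 12/13 0 0; -12/13 -5/13 0 0; 0 0 -1 0; 0 0 0 1]
T3·…·T1 = [-5/13 12/13 0 -1; -12/13 -5/13 0 3; 0 0 -1 -1; 0 0 0 1]
det M = -1; M⁻¹ = [-5/13 -12/13 0 31/13; 12/13 -5/13 0 27/13; 0 0 -1 -1; 0 0 0 1]
M⁻¹ · (28/13, 36/13, -5/3)ᵀ = (-1, 3, 2/3)ᵀ

p = (-1, 3, 2/3)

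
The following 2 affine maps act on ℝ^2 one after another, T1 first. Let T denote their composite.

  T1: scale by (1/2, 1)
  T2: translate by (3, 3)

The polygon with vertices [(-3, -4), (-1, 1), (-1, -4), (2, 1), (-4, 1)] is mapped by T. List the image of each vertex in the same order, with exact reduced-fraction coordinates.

T1 scale by (1/2, 1): (-3, -4) → (-3/2, -4); (-1, 1) → (-1/2, 1); (-1, -4) → (-1/2, -4); (2, 1) → (1, 1); (-4, 1) → (-2, 1)
T2 translate by (3, 3): (-3/2, -4) → (3/2, -1); (-1/2, 1) → (5/2, 4); (-1/2, -4) → (5/2, -1); (1, 1) → (4, 4); (-2, 1) → (1, 4)

image vertices: (3/2, -1), (5/2, 4), (5/2, -1), (4, 4), (1, 4)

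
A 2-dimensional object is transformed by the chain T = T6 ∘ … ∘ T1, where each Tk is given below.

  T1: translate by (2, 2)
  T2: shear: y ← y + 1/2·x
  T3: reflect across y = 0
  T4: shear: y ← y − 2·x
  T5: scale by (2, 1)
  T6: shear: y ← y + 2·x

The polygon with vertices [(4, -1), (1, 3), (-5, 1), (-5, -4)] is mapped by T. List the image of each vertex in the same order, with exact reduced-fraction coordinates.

image vertices: (12, 8), (6, -1/2), (-6, -15/2), (-6, -5/2)

T1 translate by (2, 2): (4, -1) → (6, 1); (1, 3) → (3, 5); (-5, 1) → (-3, 3); (-5, -4) → (-3, -2)
T2 shear: y ← y + 1/2·x: (6, 1) → (6, 4); (3, 5) → (3, 13/2); (-3, 3) → (-3, 3/2); (-3, -2) → (-3, -7/2)
T3 reflect across y = 0: (6, 4) → (6, -4); (3, 13/2) → (3, -13/2); (-3, 3/2) → (-3, -3/2); (-3, -7/2) → (-3, 7/2)
T4 shear: y ← y − 2·x: (6, -4) → (6, -16); (3, -13/2) → (3, -25/2); (-3, -3/2) → (-3, 9/2); (-3, 7/2) → (-3, 19/2)
T5 scale by (2, 1): (6, -16) → (12, -16); (3, -25/2) → (6, -25/2); (-3, 9/2) → (-6, 9/2); (-3, 19/2) → (-6, 19/2)
T6 shear: y ← y + 2·x: (12, -16) → (12, 8); (6, -25/2) → (6, -1/2); (-6, 9/2) → (-6, -15/2); (-6, 19/2) → (-6, -5/2)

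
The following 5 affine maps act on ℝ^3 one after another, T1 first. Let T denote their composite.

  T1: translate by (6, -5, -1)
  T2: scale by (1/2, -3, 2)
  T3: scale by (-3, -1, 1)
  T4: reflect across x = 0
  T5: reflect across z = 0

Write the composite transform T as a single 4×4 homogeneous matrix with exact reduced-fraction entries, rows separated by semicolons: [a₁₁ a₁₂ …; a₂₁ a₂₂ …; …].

T1 = [1 0 0 6; 0 1 0 -5; 0 0 1 -1; 0 0 0 1]
T2·T1 = [1/2 0 0 3; 0 -3 0 15; 0 0 2 -2; 0 0 0 1]
T3·…·T1 = [-3/2 0 0 -9; 0 3 0 -15; 0 0 2 -2; 0 0 0 1]
T4·…·T1 = [3/2 0 0 9; 0 3 0 -15; 0 0 2 -2; 0 0 0 1]
T5·…·T1 = [3/2 0 0 9; 0 3 0 -15; 0 0 -2 2; 0 0 0 1]

T = [3/2 0 0 9; 0 3 0 -15; 0 0 -2 2; 0 0 0 1]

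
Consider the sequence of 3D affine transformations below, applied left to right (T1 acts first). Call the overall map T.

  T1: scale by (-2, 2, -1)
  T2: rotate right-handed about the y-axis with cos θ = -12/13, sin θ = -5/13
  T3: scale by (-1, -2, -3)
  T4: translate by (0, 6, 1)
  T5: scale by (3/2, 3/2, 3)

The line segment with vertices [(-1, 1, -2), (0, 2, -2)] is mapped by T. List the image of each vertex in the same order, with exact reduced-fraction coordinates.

T1 scale by (-2, 2, -1): (-1, 1, -2) → (2, 2, 2); (0, 2, -2) → (0, 4, 2)
T2 rotate right-handed about the y-axis with cos θ = -12/13, sin θ = -5/13: (2, 2, 2) → (-34/13, 2, -14/13); (0, 4, 2) → (-10/13, 4, -24/13)
T3 scale by (-1, -2, -3): (-34/13, 2, -14/13) → (34/13, -4, 42/13); (-10/13, 4, -24/13) → (10/13, -8, 72/13)
T4 translate by (0, 6, 1): (34/13, -4, 42/13) → (34/13, 2, 55/13); (10/13, -8, 72/13) → (10/13, -2, 85/13)
T5 scale by (3/2, 3/2, 3): (34/13, 2, 55/13) → (51/13, 3, 165/13); (10/13, -2, 85/13) → (15/13, -3, 255/13)

image vertices: (51/13, 3, 165/13), (15/13, -3, 255/13)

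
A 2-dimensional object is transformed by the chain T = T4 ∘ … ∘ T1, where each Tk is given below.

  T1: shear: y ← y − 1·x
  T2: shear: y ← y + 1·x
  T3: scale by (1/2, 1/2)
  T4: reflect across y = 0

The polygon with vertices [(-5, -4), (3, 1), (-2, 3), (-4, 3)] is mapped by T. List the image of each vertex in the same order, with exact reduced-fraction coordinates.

T1 shear: y ← y − 1·x: (-5, -4) → (-5, 1); (3, 1) → (3, -2); (-2, 3) → (-2, 5); (-4, 3) → (-4, 7)
T2 shear: y ← y + 1·x: (-5, 1) → (-5, -4); (3, -2) → (3, 1); (-2, 5) → (-2, 3); (-4, 7) → (-4, 3)
T3 scale by (1/2, 1/2): (-5, -4) → (-5/2, -2); (3, 1) → (3/2, 1/2); (-2, 3) → (-1, 3/2); (-4, 3) → (-2, 3/2)
T4 reflect across y = 0: (-5/2, -2) → (-5/2, 2); (3/2, 1/2) → (3/2, -1/2); (-1, 3/2) → (-1, -3/2); (-2, 3/2) → (-2, -3/2)

image vertices: (-5/2, 2), (3/2, -1/2), (-1, -3/2), (-2, -3/2)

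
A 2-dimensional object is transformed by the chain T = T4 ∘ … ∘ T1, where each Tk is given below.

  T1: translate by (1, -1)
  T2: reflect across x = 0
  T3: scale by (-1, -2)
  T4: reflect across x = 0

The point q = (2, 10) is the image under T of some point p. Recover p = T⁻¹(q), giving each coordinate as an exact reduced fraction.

T1 = [1 0 1; 0 1 -1; 0 0 1]
T2·T1 = [-1 0 -1; 0 1 -1; 0 0 1]
T3·…·T1 = [1 0 1; 0 -2 2; 0 0 1]
T4·…·T1 = [-1 0 -1; 0 -2 2; 0 0 1]
det M = 2; M⁻¹ = [-1 0 -1; 0 -1/2 1; 0 0 1]
M⁻¹ · (2, 10)ᵀ = (-3, -4)ᵀ

p = (-3, -4)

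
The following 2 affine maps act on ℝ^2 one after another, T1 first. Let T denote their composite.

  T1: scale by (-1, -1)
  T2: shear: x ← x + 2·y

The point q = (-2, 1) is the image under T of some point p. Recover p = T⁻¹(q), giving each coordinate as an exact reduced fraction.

T1 = [-1 0 0; 0 -1 0; 0 0 1]
T2·T1 = [-1 -2 0; 0 -1 0; 0 0 1]
det M = 1; M⁻¹ = [-1 2 0; 0 -1 0; 0 0 1]
M⁻¹ · (-2, 1)ᵀ = (4, -1)ᵀ

p = (4, -1)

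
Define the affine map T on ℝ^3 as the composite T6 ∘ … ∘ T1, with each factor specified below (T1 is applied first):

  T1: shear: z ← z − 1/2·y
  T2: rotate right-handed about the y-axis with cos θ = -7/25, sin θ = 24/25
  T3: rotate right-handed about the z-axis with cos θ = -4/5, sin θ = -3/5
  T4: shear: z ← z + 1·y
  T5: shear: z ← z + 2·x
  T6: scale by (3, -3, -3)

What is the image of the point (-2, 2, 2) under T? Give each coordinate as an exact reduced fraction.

T1 shear: z ← z − 1/2·y: (-2, 2, 2) → (-2, 2, 1)
T2 rotate right-handed about the y-axis with cos θ = -7/25, sin θ = 24/25: (-2, 2, 1) → (38/25, 2, 41/25)
T3 rotate right-handed about the z-axis with cos θ = -4/5, sin θ = -3/5: (38/25, 2, 41/25) → (-2/125, -314/125, 41/25)
T4 shear: z ← z + 1·y: (-2/125, -314/125, 41/25) → (-2/125, -314/125, -109/125)
T5 shear: z ← z + 2·x: (-2/125, -314/125, -109/125) → (-2/125, -314/125, -113/125)
T6 scale by (3, -3, -3): (-2/125, -314/125, -113/125) → (-6/125, 942/125, 339/125)

T(p) = (-6/125, 942/125, 339/125)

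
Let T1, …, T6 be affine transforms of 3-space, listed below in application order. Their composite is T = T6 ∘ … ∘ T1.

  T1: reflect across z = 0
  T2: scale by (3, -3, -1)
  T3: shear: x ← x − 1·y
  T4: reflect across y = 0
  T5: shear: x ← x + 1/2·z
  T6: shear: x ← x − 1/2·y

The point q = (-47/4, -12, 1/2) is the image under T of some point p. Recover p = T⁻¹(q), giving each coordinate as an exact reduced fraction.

p = (-2, -4, 1/2)

T1 = [1 0 0 0; 0 1 0 0; 0 0 -1 0; 0 0 0 1]
T2·T1 = [3 0 0 0; 0 -3 0 0; 0 0 1 0; 0 0 0 1]
T3·…·T1 = [3 3 0 0; 0 -3 0 0; 0 0 1 0; 0 0 0 1]
T4·…·T1 = [3 3 0 0; 0 3 0 0; 0 0 1 0; 0 0 0 1]
T5·…·T1 = [3 3 1/2 0; 0 3 0 0; 0 0 1 0; 0 0 0 1]
T6·…·T1 = [3 3/2 1/2 0; 0 3 0 0; 0 0 1 0; 0 0 0 1]
det M = 9; M⁻¹ = [1/3 -1/6 -1/6 0; 0 1/3 0 0; 0 0 1 0; 0 0 0 1]
M⁻¹ · (-47/4, -12, 1/2)ᵀ = (-2, -4, 1/2)ᵀ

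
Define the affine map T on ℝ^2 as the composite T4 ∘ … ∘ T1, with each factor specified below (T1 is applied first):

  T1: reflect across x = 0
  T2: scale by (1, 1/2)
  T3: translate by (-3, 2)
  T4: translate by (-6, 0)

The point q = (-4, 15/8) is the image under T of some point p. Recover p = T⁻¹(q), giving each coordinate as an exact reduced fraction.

p = (-5, -1/4)

T1 = [-1 0 0; 0 1 0; 0 0 1]
T2·T1 = [-1 0 0; 0 1/2 0; 0 0 1]
T3·…·T1 = [-1 0 -3; 0 1/2 2; 0 0 1]
T4·…·T1 = [-1 0 -9; 0 1/2 2; 0 0 1]
det M = -1/2; M⁻¹ = [-1 0 -9; 0 2 -4; 0 0 1]
M⁻¹ · (-4, 15/8)ᵀ = (-5, -1/4)ᵀ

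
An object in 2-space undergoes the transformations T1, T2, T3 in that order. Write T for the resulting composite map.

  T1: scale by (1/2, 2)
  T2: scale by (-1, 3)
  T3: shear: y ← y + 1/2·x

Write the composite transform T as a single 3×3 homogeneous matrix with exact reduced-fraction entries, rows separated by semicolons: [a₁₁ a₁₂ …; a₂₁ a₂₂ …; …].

T1 = [1/2 0 0; 0 2 0; 0 0 1]
T2·T1 = [-1/2 0 0; 0 6 0; 0 0 1]
T3·…·T1 = [-1/2 0 0; -1/4 6 0; 0 0 1]

T = [-1/2 0 0; -1/4 6 0; 0 0 1]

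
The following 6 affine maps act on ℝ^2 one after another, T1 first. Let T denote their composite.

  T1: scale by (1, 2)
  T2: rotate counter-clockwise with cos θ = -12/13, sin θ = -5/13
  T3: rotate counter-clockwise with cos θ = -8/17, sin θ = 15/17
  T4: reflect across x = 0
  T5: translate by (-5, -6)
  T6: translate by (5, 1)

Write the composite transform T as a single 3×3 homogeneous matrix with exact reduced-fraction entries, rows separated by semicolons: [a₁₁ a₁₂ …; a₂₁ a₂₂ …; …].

T = [-171/221 -280/221 0; -140/221 342/221 -5; 0 0 1]

T1 = [1 0 0; 0 2 0; 0 0 1]
T2·T1 = [-12/13 10/13 0; -5/13 -24/13 0; 0 0 1]
T3·…·T1 = [171/221 280/221 0; -140/221 342/221 0; 0 0 1]
T4·…·T1 = [-171/221 -280/221 0; -140/221 342/221 0; 0 0 1]
T5·…·T1 = [-171/221 -280/221 -5; -140/221 342/221 -6; 0 0 1]
T6·…·T1 = [-171/221 -280/221 0; -140/221 342/221 -5; 0 0 1]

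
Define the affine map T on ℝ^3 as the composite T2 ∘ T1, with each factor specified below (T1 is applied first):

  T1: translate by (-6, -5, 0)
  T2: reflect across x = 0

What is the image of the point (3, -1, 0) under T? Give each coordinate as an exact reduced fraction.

T(p) = (3, -6, 0)

T1 translate by (-6, -5, 0): (3, -1, 0) → (-3, -6, 0)
T2 reflect across x = 0: (-3, -6, 0) → (3, -6, 0)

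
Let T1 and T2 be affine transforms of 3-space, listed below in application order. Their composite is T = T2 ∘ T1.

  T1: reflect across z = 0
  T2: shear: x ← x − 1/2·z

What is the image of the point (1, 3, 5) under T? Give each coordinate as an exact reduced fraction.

T1 reflect across z = 0: (1, 3, 5) → (1, 3, -5)
T2 shear: x ← x − 1/2·z: (1, 3, -5) → (7/2, 3, -5)

T(p) = (7/2, 3, -5)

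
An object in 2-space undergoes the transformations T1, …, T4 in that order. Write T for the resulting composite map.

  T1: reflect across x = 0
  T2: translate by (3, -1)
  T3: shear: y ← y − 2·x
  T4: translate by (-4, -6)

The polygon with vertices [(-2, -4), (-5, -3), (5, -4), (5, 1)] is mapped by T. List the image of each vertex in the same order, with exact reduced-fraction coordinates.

image vertices: (1, -21), (4, -26), (-6, -7), (-6, -2)

T1 reflect across x = 0: (-2, -4) → (2, -4); (-5, -3) → (5, -3); (5, -4) → (-5, -4); (5, 1) → (-5, 1)
T2 translate by (3, -1): (2, -4) → (5, -5); (5, -3) → (8, -4); (-5, -4) → (-2, -5); (-5, 1) → (-2, 0)
T3 shear: y ← y − 2·x: (5, -5) → (5, -15); (8, -4) → (8, -20); (-2, -5) → (-2, -1); (-2, 0) → (-2, 4)
T4 translate by (-4, -6): (5, -15) → (1, -21); (8, -20) → (4, -26); (-2, -1) → (-6, -7); (-2, 4) → (-6, -2)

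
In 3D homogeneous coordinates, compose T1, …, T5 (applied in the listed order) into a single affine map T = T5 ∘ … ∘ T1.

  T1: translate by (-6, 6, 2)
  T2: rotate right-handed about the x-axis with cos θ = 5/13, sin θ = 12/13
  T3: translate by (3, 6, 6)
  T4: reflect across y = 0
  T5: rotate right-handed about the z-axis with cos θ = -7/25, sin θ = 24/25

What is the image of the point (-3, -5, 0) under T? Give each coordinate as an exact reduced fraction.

T(p) = (1962/325, -1459/325, 100/13)

T1 translate by (-6, 6, 2): (-3, -5, 0) → (-9, 1, 2)
T2 rotate right-handed about the x-axis with cos θ = 5/13, sin θ = 12/13: (-9, 1, 2) → (-9, -19/13, 22/13)
T3 translate by (3, 6, 6): (-9, -19/13, 22/13) → (-6, 59/13, 100/13)
T4 reflect across y = 0: (-6, 59/13, 100/13) → (-6, -59/13, 100/13)
T5 rotate right-handed about the z-axis with cos θ = -7/25, sin θ = 24/25: (-6, -59/13, 100/13) → (1962/325, -1459/325, 100/13)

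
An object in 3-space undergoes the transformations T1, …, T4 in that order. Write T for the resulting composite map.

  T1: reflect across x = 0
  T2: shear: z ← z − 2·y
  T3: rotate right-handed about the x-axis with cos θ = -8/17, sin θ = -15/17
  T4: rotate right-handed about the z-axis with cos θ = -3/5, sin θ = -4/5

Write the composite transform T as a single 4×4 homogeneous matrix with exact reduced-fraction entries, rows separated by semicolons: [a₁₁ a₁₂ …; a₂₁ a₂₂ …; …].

T = [3/5 -152/85 12/17 0; 4/5 114/85 -9/17 0; 0 1/17 -8/17 0; 0 0 0 1]

T1 = [-1 0 0 0; 0 1 0 0; 0 0 1 0; 0 0 0 1]
T2·T1 = [-1 0 0 0; 0 1 0 0; 0 -2 1 0; 0 0 0 1]
T3·…·T1 = [-1 0 0 0; 0 -38/17 15/17 0; 0 1/17 -8/17 0; 0 0 0 1]
T4·…·T1 = [3/5 -152/85 12/17 0; 4/5 114/85 -9/17 0; 0 1/17 -8/17 0; 0 0 0 1]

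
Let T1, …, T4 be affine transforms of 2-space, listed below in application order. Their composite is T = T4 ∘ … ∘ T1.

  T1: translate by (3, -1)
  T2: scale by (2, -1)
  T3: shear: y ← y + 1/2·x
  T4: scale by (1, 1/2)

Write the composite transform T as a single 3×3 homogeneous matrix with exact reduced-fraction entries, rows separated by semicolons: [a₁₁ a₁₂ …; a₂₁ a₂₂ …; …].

T1 = [1 0 3; 0 1 -1; 0 0 1]
T2·T1 = [2 0 6; 0 -1 1; 0 0 1]
T3·…·T1 = [2 0 6; 1 -1 4; 0 0 1]
T4·…·T1 = [2 0 6; 1/2 -1/2 2; 0 0 1]

T = [2 0 6; 1/2 -1/2 2; 0 0 1]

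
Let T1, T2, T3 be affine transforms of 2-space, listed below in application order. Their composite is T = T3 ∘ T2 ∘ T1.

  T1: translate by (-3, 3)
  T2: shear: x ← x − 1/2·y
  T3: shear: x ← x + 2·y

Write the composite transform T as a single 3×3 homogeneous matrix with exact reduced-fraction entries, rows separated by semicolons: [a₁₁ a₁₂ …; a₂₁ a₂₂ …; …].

T1 = [1 0 -3; 0 1 3; 0 0 1]
T2·T1 = [1 -1/2 -9/2; 0 1 3; 0 0 1]
T3·…·T1 = [1 3/2 3/2; 0 1 3; 0 0 1]

T = [1 3/2 3/2; 0 1 3; 0 0 1]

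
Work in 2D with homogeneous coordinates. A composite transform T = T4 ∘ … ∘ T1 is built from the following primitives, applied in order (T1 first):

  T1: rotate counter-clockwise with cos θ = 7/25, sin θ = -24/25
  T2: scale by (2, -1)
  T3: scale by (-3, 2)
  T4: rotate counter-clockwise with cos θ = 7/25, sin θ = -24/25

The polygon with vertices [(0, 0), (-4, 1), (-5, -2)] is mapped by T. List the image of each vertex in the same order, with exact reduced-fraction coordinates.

T1 rotate counter-clockwise with cos θ = 7/25, sin θ = -24/25: (0, 0) → (0, 0); (-4, 1) → (-4/25, 103/25); (-5, -2) → (-83/25, 106/25)
T2 scale by (2, -1): (0, 0) → (0, 0); (-4/25, 103/25) → (-8/25, -103/25); (-83/25, 106/25) → (-166/25, -106/25)
T3 scale by (-3, 2): (0, 0) → (0, 0); (-8/25, -103/25) → (24/25, -206/25); (-166/25, -106/25) → (498/25, -212/25)
T4 rotate counter-clockwise with cos θ = 7/25, sin θ = -24/25: (0, 0) → (0, 0); (24/25, -206/25) → (-4776/625, -2018/625); (498/25, -212/25) → (-1602/625, -13436/625)

image vertices: (0, 0), (-4776/625, -2018/625), (-1602/625, -13436/625)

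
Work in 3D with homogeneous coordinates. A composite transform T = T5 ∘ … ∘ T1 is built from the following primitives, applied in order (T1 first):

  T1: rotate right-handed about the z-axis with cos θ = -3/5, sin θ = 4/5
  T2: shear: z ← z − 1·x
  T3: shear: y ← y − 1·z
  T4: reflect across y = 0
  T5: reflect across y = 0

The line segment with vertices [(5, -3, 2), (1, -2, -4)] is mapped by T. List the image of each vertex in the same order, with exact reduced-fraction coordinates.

T1 rotate right-handed about the z-axis with cos θ = -3/5, sin θ = 4/5: (5, -3, 2) → (-3/5, 29/5, 2); (1, -2, -4) → (1, 2, -4)
T2 shear: z ← z − 1·x: (-3/5, 29/5, 2) → (-3/5, 29/5, 13/5); (1, 2, -4) → (1, 2, -5)
T3 shear: y ← y − 1·z: (-3/5, 29/5, 13/5) → (-3/5, 16/5, 13/5); (1, 2, -5) → (1, 7, -5)
T4 reflect across y = 0: (-3/5, 16/5, 13/5) → (-3/5, -16/5, 13/5); (1, 7, -5) → (1, -7, -5)
T5 reflect across y = 0: (-3/5, -16/5, 13/5) → (-3/5, 16/5, 13/5); (1, -7, -5) → (1, 7, -5)

image vertices: (-3/5, 16/5, 13/5), (1, 7, -5)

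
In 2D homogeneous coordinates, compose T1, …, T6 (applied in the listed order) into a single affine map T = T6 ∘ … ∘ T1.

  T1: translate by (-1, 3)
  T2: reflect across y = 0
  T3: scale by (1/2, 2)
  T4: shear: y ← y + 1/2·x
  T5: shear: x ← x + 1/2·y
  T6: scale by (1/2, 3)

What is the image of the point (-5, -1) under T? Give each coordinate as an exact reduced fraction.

T(p) = (-23/8, -33/2)

T1 translate by (-1, 3): (-5, -1) → (-6, 2)
T2 reflect across y = 0: (-6, 2) → (-6, -2)
T3 scale by (1/2, 2): (-6, -2) → (-3, -4)
T4 shear: y ← y + 1/2·x: (-3, -4) → (-3, -11/2)
T5 shear: x ← x + 1/2·y: (-3, -11/2) → (-23/4, -11/2)
T6 scale by (1/2, 3): (-23/4, -11/2) → (-23/8, -33/2)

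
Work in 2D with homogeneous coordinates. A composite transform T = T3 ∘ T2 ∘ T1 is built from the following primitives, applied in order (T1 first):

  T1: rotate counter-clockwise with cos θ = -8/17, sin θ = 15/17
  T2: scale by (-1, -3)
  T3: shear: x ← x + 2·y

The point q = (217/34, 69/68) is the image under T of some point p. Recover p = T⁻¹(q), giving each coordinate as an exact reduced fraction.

p = (7/4, 4)

T1 = [-8/17 -15/17 0; 15/17 -8/17 0; 0 0 1]
T2·T1 = [8/17 15/17 0; -45/17 24/17 0; 0 0 1]
T3·…·T1 = [-82/17 63/17 0; -45/17 24/17 0; 0 0 1]
det M = 3; M⁻¹ = [8/17 -21/17 0; 15/17 -82/51 0; 0 0 1]
M⁻¹ · (217/34, 69/68)ᵀ = (7/4, 4)ᵀ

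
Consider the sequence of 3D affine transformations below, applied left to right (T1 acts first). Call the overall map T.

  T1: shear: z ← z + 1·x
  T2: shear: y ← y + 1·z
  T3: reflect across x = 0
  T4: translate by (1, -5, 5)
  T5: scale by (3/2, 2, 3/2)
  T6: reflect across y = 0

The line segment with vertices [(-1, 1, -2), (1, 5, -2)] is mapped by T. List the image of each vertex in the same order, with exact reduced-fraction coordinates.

T1 shear: z ← z + 1·x: (-1, 1, -2) → (-1, 1, -3); (1, 5, -2) → (1, 5, -1)
T2 shear: y ← y + 1·z: (-1, 1, -3) → (-1, -2, -3); (1, 5, -1) → (1, 4, -1)
T3 reflect across x = 0: (-1, -2, -3) → (1, -2, -3); (1, 4, -1) → (-1, 4, -1)
T4 translate by (1, -5, 5): (1, -2, -3) → (2, -7, 2); (-1, 4, -1) → (0, -1, 4)
T5 scale by (3/2, 2, 3/2): (2, -7, 2) → (3, -14, 3); (0, -1, 4) → (0, -2, 6)
T6 reflect across y = 0: (3, -14, 3) → (3, 14, 3); (0, -2, 6) → (0, 2, 6)

image vertices: (3, 14, 3), (0, 2, 6)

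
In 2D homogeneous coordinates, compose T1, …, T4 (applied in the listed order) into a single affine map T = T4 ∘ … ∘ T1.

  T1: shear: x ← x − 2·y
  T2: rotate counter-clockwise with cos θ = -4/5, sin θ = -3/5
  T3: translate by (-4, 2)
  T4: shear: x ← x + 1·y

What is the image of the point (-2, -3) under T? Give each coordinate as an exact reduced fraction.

T1 shear: x ← x − 2·y: (-2, -3) → (4, -3)
T2 rotate counter-clockwise with cos θ = -4/5, sin θ = -3/5: (4, -3) → (-5, 0)
T3 translate by (-4, 2): (-5, 0) → (-9, 2)
T4 shear: x ← x + 1·y: (-9, 2) → (-7, 2)

T(p) = (-7, 2)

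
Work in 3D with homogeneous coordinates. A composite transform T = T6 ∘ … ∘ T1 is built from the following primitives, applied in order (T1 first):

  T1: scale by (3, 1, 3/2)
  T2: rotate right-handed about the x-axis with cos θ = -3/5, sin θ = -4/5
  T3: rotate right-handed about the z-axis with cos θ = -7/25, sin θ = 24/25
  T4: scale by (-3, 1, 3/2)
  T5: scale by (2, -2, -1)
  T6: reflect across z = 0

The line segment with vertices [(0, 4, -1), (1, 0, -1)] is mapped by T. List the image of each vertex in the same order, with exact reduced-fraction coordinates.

T1 scale by (3, 1, 3/2): (0, 4, -1) → (0, 4, -3/2); (1, 0, -1) → (3, 0, -3/2)
T2 rotate right-handed about the x-axis with cos θ = -3/5, sin θ = -4/5: (0, 4, -3/2) → (0, -18/5, -23/10); (3, 0, -3/2) → (3, -6/5, 9/10)
T3 rotate right-handed about the z-axis with cos θ = -7/25, sin θ = 24/25: (0, -18/5, -23/10) → (432/125, 126/125, -23/10); (3, -6/5, 9/10) → (39/125, 402/125, 9/10)
T4 scale by (-3, 1, 3/2): (432/125, 126/125, -23/10) → (-1296/125, 126/125, -69/20); (39/125, 402/125, 9/10) → (-117/125, 402/125, 27/20)
T5 scale by (2, -2, -1): (-1296/125, 126/125, -69/20) → (-2592/125, -252/125, 69/20); (-117/125, 402/125, 27/20) → (-234/125, -804/125, -27/20)
T6 reflect across z = 0: (-2592/125, -252/125, 69/20) → (-2592/125, -252/125, -69/20); (-234/125, -804/125, -27/20) → (-234/125, -804/125, 27/20)

image vertices: (-2592/125, -252/125, -69/20), (-234/125, -804/125, 27/20)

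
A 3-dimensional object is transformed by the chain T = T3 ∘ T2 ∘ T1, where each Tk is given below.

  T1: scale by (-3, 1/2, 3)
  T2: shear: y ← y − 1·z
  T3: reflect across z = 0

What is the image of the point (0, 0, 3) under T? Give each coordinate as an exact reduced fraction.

T1 scale by (-3, 1/2, 3): (0, 0, 3) → (0, 0, 9)
T2 shear: y ← y − 1·z: (0, 0, 9) → (0, -9, 9)
T3 reflect across z = 0: (0, -9, 9) → (0, -9, -9)

T(p) = (0, -9, -9)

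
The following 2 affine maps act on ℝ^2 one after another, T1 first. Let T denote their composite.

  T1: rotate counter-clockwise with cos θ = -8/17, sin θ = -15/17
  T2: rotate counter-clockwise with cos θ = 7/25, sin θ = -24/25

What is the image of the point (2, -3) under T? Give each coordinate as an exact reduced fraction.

T1 rotate counter-clockwise with cos θ = -8/17, sin θ = -15/17: (2, -3) → (-61/17, -6/17)
T2 rotate counter-clockwise with cos θ = 7/25, sin θ = -24/25: (-61/17, -6/17) → (-571/425, 1422/425)

T(p) = (-571/425, 1422/425)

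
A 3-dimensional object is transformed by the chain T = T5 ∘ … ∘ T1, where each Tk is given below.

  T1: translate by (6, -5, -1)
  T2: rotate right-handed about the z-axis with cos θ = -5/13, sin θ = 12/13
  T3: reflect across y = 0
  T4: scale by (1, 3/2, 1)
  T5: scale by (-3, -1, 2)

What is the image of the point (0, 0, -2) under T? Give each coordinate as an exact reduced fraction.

T(p) = (-90/13, 291/26, -6)

T1 translate by (6, -5, -1): (0, 0, -2) → (6, -5, -3)
T2 rotate right-handed about the z-axis with cos θ = -5/13, sin θ = 12/13: (6, -5, -3) → (30/13, 97/13, -3)
T3 reflect across y = 0: (30/13, 97/13, -3) → (30/13, -97/13, -3)
T4 scale by (1, 3/2, 1): (30/13, -97/13, -3) → (30/13, -291/26, -3)
T5 scale by (-3, -1, 2): (30/13, -291/26, -3) → (-90/13, 291/26, -6)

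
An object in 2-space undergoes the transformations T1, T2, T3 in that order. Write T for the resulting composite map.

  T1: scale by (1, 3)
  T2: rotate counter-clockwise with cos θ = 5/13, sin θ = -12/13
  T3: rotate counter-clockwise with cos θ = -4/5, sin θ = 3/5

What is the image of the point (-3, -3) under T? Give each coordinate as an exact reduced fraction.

T1 scale by (1, 3): (-3, -3) → (-3, -9)
T2 rotate counter-clockwise with cos θ = 5/13, sin θ = -12/13: (-3, -9) → (-123/13, -9/13)
T3 rotate counter-clockwise with cos θ = -4/5, sin θ = 3/5: (-123/13, -9/13) → (519/65, -333/65)

T(p) = (519/65, -333/65)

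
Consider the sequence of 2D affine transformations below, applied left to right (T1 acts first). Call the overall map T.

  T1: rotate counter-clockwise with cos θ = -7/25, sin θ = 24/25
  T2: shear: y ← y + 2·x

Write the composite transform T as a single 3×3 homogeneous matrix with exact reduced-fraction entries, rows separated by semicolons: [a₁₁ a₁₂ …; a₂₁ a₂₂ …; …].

T = [-7/25 -24/25 0; 2/5 -11/5 0; 0 0 1]

T1 = [-7/25 -24/25 0; 24/25 -7/25 0; 0 0 1]
T2·T1 = [-7/25 -24/25 0; 2/5 -11/5 0; 0 0 1]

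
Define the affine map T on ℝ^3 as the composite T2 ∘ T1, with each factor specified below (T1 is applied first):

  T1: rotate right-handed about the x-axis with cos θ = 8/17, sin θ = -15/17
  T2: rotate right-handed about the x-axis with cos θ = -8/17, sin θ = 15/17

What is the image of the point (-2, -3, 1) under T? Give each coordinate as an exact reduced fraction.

T(p) = (-2, -723/289, -559/289)

T1 rotate right-handed about the x-axis with cos θ = 8/17, sin θ = -15/17: (-2, -3, 1) → (-2, -9/17, 53/17)
T2 rotate right-handed about the x-axis with cos θ = -8/17, sin θ = 15/17: (-2, -9/17, 53/17) → (-2, -723/289, -559/289)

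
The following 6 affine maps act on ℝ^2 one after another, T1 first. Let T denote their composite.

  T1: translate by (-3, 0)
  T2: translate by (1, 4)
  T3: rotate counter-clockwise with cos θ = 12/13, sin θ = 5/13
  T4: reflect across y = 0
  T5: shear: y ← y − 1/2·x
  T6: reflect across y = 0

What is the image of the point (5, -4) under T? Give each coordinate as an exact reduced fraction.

T(p) = (36/13, 33/13)

T1 translate by (-3, 0): (5, -4) → (2, -4)
T2 translate by (1, 4): (2, -4) → (3, 0)
T3 rotate counter-clockwise with cos θ = 12/13, sin θ = 5/13: (3, 0) → (36/13, 15/13)
T4 reflect across y = 0: (36/13, 15/13) → (36/13, -15/13)
T5 shear: y ← y − 1/2·x: (36/13, -15/13) → (36/13, -33/13)
T6 reflect across y = 0: (36/13, -33/13) → (36/13, 33/13)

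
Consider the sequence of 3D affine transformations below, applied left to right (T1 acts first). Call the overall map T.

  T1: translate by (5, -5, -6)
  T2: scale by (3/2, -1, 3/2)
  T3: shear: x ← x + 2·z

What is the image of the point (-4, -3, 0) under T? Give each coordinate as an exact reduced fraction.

T(p) = (-33/2, 8, -9)

T1 translate by (5, -5, -6): (-4, -3, 0) → (1, -8, -6)
T2 scale by (3/2, -1, 3/2): (1, -8, -6) → (3/2, 8, -9)
T3 shear: x ← x + 2·z: (3/2, 8, -9) → (-33/2, 8, -9)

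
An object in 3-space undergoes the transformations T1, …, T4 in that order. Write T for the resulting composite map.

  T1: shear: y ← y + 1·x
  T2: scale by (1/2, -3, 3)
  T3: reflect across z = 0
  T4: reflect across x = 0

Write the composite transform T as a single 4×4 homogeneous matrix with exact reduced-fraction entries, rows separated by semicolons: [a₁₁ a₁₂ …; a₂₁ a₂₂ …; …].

T1 = [1 0 0 0; 1 1 0 0; 0 0 1 0; 0 0 0 1]
T2·T1 = [1/2 0 0 0; -3 -3 0 0; 0 0 3 0; 0 0 0 1]
T3·…·T1 = [1/2 0 0 0; -3 -3 0 0; 0 0 -3 0; 0 0 0 1]
T4·…·T1 = [-1/2 0 0 0; -3 -3 0 0; 0 0 -3 0; 0 0 0 1]

T = [-1/2 0 0 0; -3 -3 0 0; 0 0 -3 0; 0 0 0 1]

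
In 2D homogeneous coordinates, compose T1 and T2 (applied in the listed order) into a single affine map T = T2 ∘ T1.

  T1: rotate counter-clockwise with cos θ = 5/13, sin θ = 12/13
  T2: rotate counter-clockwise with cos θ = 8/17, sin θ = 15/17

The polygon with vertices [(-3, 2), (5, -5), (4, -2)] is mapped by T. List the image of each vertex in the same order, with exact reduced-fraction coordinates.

T1 rotate counter-clockwise with cos θ = 5/13, sin θ = 12/13: (-3, 2) → (-3, -2); (5, -5) → (85/13, 35/13); (4, -2) → (44/13, 38/13)
T2 rotate counter-clockwise with cos θ = 8/17, sin θ = 15/17: (-3, -2) → (6/17, -61/17); (85/13, 35/13) → (155/221, 1555/221); (44/13, 38/13) → (-218/221, 964/221)

image vertices: (6/17, -61/17), (155/221, 1555/221), (-218/221, 964/221)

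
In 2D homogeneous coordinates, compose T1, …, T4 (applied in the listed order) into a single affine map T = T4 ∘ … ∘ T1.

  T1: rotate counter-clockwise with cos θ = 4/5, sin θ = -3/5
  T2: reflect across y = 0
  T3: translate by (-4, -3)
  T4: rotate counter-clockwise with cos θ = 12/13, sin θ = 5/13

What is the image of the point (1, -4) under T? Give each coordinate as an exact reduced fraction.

T(p) = (-356/65, -92/65)

T1 rotate counter-clockwise with cos θ = 4/5, sin θ = -3/5: (1, -4) → (-8/5, -19/5)
T2 reflect across y = 0: (-8/5, -19/5) → (-8/5, 19/5)
T3 translate by (-4, -3): (-8/5, 19/5) → (-28/5, 4/5)
T4 rotate counter-clockwise with cos θ = 12/13, sin θ = 5/13: (-28/5, 4/5) → (-356/65, -92/65)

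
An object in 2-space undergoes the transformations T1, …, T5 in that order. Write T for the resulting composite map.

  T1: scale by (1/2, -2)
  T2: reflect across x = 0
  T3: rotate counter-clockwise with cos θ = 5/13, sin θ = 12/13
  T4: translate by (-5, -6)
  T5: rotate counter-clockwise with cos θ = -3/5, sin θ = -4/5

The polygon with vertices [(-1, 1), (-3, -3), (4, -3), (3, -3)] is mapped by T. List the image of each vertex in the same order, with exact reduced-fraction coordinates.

T1 scale by (1/2, -2): (-1, 1) → (-1/2, -2); (-3, -3) → (-3/2, 6); (4, -3) → (2, 6); (3, -3) → (3/2, 6)
T2 reflect across x = 0: (-1/2, -2) → (1/2, -2); (-3/2, 6) → (3/2, 6); (2, 6) → (-2, 6); (3/2, 6) → (-3/2, 6)
T3 rotate counter-clockwise with cos θ = 5/13, sin θ = 12/13: (1/2, -2) → (53/26, -4/13); (3/2, 6) → (-129/26, 48/13); (-2, 6) → (-82/13, 6/13); (-3/2, 6) → (-159/26, 12/13)
T4 translate by (-5, -6): (53/26, -4/13) → (-77/26, -82/13); (-129/26, 48/13) → (-259/26, -30/13); (-82/13, 6/13) → (-147/13, -72/13); (-159/26, 12/13) → (-289/26, -66/13)
T5 rotate counter-clockwise with cos θ = -3/5, sin θ = -4/5: (-77/26, -82/13) → (-85/26, 80/13); (-259/26, -30/13) → (537/130, 608/65); (-147/13, -72/13) → (153/65, 804/65); (-289/26, -66/13) → (339/130, 776/65)

image vertices: (-85/26, 80/13), (537/130, 608/65), (153/65, 804/65), (339/130, 776/65)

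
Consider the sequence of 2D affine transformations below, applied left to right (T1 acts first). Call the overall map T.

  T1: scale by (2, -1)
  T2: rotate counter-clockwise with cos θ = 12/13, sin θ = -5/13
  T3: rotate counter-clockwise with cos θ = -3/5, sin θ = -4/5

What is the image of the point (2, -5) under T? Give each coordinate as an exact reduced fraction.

T1 scale by (2, -1): (2, -5) → (4, 5)
T2 rotate counter-clockwise with cos θ = 12/13, sin θ = -5/13: (4, 5) → (73/13, 40/13)
T3 rotate counter-clockwise with cos θ = -3/5, sin θ = -4/5: (73/13, 40/13) → (-59/65, -412/65)

T(p) = (-59/65, -412/65)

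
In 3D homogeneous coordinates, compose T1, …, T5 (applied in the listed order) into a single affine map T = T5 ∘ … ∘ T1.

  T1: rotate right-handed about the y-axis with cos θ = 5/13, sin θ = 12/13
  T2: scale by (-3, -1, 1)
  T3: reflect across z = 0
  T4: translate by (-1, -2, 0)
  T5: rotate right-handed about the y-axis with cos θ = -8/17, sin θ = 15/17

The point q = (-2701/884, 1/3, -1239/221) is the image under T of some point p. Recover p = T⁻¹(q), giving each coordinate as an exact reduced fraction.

p = (-1, -7/3, -9/4)

T1 = [5/13 0 12/13 0; 0 1 0 0; -12/13 0 5/13 0; 0 0 0 1]
T2·T1 = [-15/13 0 -36/13 0; 0 -1 0 0; -12/13 0 5/13 0; 0 0 0 1]
T3·…·T1 = [-15/13 0 -36/13 0; 0 -1 0 0; 12/13 0 -5/13 0; 0 0 0 1]
T4·…·T1 = [-15/13 0 -36/13 -1; 0 -1 0 -2; 12/13 0 -5/13 0; 0 0 0 1]
T5·…·T1 = [300/221 0 213/221 8/17; 0 -1 0 -2; 129/221 0 580/221 15/17; 0 0 0 1]
det M = -3; M⁻¹ = [580/663 0 -71/221 -5/39; 0 -1 0 -2; -43/221 0 100/221 -4/13; 0 0 0 1]
M⁻¹ · (-2701/884, 1/3, -1239/221)ᵀ = (-1, -7/3, -9/4)ᵀ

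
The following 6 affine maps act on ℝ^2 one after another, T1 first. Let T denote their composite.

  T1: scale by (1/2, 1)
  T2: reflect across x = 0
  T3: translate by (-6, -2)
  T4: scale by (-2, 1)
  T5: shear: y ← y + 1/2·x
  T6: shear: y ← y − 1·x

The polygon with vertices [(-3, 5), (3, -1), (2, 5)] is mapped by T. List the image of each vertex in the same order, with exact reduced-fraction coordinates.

T1 scale by (1/2, 1): (-3, 5) → (-3/2, 5); (3, -1) → (3/2, -1); (2, 5) → (1, 5)
T2 reflect across x = 0: (-3/2, 5) → (3/2, 5); (3/2, -1) → (-3/2, -1); (1, 5) → (-1, 5)
T3 translate by (-6, -2): (3/2, 5) → (-9/2, 3); (-3/2, -1) → (-15/2, -3); (-1, 5) → (-7, 3)
T4 scale by (-2, 1): (-9/2, 3) → (9, 3); (-15/2, -3) → (15, -3); (-7, 3) → (14, 3)
T5 shear: y ← y + 1/2·x: (9, 3) → (9, 15/2); (15, -3) → (15, 9/2); (14, 3) → (14, 10)
T6 shear: y ← y − 1·x: (9, 15/2) → (9, -3/2); (15, 9/2) → (15, -21/2); (14, 10) → (14, -4)

image vertices: (9, -3/2), (15, -21/2), (14, -4)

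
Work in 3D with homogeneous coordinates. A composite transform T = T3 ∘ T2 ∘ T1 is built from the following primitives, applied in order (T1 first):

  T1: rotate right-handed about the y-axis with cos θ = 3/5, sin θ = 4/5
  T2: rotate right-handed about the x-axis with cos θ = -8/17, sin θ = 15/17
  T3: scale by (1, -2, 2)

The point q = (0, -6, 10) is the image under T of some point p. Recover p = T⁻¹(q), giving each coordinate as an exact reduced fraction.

T1 = [3/5 0 4/5 0; 0 1 0 0; -4/5 0 3/5 0; 0 0 0 1]
T2·T1 = [3/5 0 4/5 0; 12/17 -8/17 -9/17 0; 32/85 15/17 -24/85 0; 0 0 0 1]
T3·…·T1 = [3/5 0 4/5 0; -24/17 16/17 18/17 0; 64/85 30/17 -48/85 0; 0 0 0 1]
det M = -4; M⁻¹ = [3/5 -6/17 16/85 0; 0 4/17 15/34 0; 4/5 9/34 -12/85 0; 0 0 0 1]
M⁻¹ · (0, -6, 10)ᵀ = (4, 3, -3)ᵀ

p = (4, 3, -3)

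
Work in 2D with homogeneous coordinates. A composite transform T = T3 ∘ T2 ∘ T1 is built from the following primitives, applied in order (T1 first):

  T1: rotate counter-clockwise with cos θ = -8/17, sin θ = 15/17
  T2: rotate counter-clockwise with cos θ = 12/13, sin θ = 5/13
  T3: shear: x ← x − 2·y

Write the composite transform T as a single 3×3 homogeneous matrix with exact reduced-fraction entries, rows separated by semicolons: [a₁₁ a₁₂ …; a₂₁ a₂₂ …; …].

T = [-451/221 202/221 0; 140/221 -171/221 0; 0 0 1]

T1 = [-8/17 -15/17 0; 15/17 -8/17 0; 0 0 1]
T2·T1 = [-171/221 -140/221 0; 140/221 -171/221 0; 0 0 1]
T3·…·T1 = [-451/221 202/221 0; 140/221 -171/221 0; 0 0 1]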